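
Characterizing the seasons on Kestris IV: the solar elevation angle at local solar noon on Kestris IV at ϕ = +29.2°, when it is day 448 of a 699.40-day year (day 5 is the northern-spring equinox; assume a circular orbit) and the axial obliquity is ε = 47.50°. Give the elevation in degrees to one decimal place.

27.6°

Solar longitude: L_s = 360° × (448 − 5)/699.40 = 228.024°.
sin δ = sin 47.50° × sin 228.024° = -0.54811, so δ = -33.237°.
At local noon the hour angle is zero, so the zenith angle equals |ϕ − δ| = |+29.2° − (-33.237°)| = 62.437°.
Elevation = 90° − 62.437° = 27.6°.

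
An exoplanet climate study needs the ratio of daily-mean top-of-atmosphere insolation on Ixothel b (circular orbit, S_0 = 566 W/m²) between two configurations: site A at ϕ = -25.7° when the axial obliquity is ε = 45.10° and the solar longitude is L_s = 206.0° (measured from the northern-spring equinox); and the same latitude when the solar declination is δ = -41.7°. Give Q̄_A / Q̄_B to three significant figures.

Q̄_A / Q̄_B ≈ 0.907

— Configuration A (ϕ=-25.7°):
Solar declination: sin δ = sin ε · sin L_s = sin 45.10° × sin 206.0° = -0.31052, so δ = -18.090°.
cos h₀ = −tan(-25.7°) tan(-18.090°) = -0.1572, h₀ = 1.7287 rad.
Bracket: h₀ sin ϕ sin δ + cos ϕ cos δ sin h₀ = 1.7287×-0.43366×-0.31052 + 0.90108×0.95057×0.98756 = 0.232787 + 0.845884 = 1.078671.
Q̄ = (S_0/π) × [bracket] = (566/π) × 1.078671 = 194.34 W/m².
— Configuration B (ϕ=-25.7°):
cos h₀ = −tan(-25.7°) tan(-41.700°) = -0.4288, h₀ = 2.0140 rad.
Bracket: h₀ sin ϕ sin δ + cos ϕ cos δ sin h₀ = 2.0140×-0.43366×-0.66523 + 0.90108×0.74664×0.90340 = 0.581006 + 0.607792 = 1.188798.
Q̄ = (S_0/π) × [bracket] = (566/π) × 1.188798 = 214.18 W/m².
Ratio Q̄_A / Q̄_B = 194.34 / 214.18 = 0.9074.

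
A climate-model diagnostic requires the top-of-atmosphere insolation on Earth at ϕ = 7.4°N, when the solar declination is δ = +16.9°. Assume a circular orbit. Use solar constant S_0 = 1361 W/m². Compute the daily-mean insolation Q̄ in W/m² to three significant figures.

cos h₀ = −tan(+7.4°) tan(+16.900°) = -0.0395, h₀ = 1.6103 rad.
Bracket: h₀ sin ϕ sin δ + cos ϕ cos δ sin h₀ = 1.6103×0.12880×0.29070 + 0.99167×0.95681×0.99922 = 0.060293 + 0.948100 = 1.008393.
Q̄ = (S_0/π) × [bracket] = (1361/π) × 1.008393 = 436.9 W/m².

Q̄ ≈ 437 W/m²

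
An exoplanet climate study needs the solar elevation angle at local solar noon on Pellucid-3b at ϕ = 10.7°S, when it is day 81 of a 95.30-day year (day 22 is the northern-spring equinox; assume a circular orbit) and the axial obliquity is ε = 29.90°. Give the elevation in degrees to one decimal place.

Solar longitude: L_s = 360° × (81 − 22)/95.30 = 222.875°.
sin δ = sin 29.90° × sin 222.875° = -0.33917, so δ = -19.826°.
At local noon the hour angle is zero, so the zenith angle equals |ϕ − δ| = |-10.7° − (-19.826°)| = 9.126°.
Elevation = 90° − 9.126° = 80.9°.

80.9°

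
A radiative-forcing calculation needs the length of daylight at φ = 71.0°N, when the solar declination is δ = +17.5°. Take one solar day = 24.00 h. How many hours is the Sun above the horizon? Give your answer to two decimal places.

20.84 h

cos H₀ = −tan φ · tan δ = −tan(+71.0°) × tan(+17.500°) = -0.9157, so H₀ = 2.7280 rad = 156.30°.
Daylight = 2H₀/(2π) × 24.00 h = (2.7280/π) × 24.00 = 20.84 h.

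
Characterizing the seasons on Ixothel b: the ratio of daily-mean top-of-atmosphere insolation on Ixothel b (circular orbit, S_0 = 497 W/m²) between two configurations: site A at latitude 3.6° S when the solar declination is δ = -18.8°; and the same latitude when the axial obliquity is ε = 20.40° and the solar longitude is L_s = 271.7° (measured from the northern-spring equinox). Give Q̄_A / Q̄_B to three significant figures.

— Configuration A (ϕ=-3.6°):
cos h₀ = −tan(-3.6°) tan(-18.800°) = -0.0214, h₀ = 1.5922 rad.
Bracket: h₀ sin ϕ sin δ + cos ϕ cos δ sin h₀ = 1.5922×-0.06279×-0.32227 + 0.99803×0.94665×0.99977 = 0.032219 + 0.944568 = 0.976787.
Q̄ = (S_0/π) × [bracket] = (497/π) × 0.976787 = 154.53 W/m².
— Configuration B (ϕ=-3.6°):
Solar declination: sin δ = sin ε · sin L_s = sin 20.40° × sin 271.7° = -0.34842, so δ = -20.391°.
cos h₀ = −tan(-3.6°) tan(-20.391°) = -0.0234, h₀ = 1.5942 rad.
Bracket: h₀ sin ϕ sin δ + cos ϕ cos δ sin h₀ = 1.5942×-0.06279×-0.34842 + 0.99803×0.93734×0.99973 = 0.034877 + 0.935241 = 0.970118.
Q̄ = (S_0/π) × [bracket] = (497/π) × 0.970118 = 153.47 W/m².
Ratio Q̄_A / Q̄_B = 154.53 / 153.47 = 1.007.

Q̄_A / Q̄_B ≈ 1.01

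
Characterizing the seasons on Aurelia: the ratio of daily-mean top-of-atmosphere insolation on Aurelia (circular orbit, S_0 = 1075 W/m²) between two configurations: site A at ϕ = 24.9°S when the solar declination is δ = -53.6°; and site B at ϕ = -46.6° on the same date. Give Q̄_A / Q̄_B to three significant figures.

Q̄_A / Q̄_B ≈ 0.643

— Configuration A (ϕ=-24.9°):
cos h₀ = −tan(-24.9°) tan(-53.600°) = -0.6296, h₀ = 2.2518 rad.
Bracket: h₀ sin ϕ sin δ + cos ϕ cos δ sin h₀ = 2.2518×-0.42104×-0.80489 + 0.90704×0.59342×0.77692 = 0.763114 + 0.418182 = 1.181296.
Q̄ = (S_0/π) × [bracket] = (1075/π) × 1.181296 = 404.22 W/m².
— Configuration B (ϕ=-46.6°):
cos h₀ = −tan(-46.6°) tan(-53.600°) = -1.4343 ≤ −1 ⇒ polar day, h₀ = π.
Bracket: h₀ sin ϕ sin δ + cos ϕ cos δ sin h₀ = 3.1416×-0.72657×-0.80489 + 0.68709×0.59342×0.00000 = 1.837236 + 0.000000 = 1.837236.
Q̄ = (S_0/π) × [bracket] = (1075/π) × 1.837236 = 628.67 W/m².
Ratio Q̄_A / Q̄_B = 404.22 / 628.67 = 0.6430.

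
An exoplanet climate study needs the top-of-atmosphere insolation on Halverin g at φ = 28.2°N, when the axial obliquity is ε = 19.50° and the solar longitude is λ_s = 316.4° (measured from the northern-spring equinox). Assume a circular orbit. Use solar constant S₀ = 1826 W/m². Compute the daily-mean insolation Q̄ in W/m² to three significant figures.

Solar declination: sin δ = sin ε · sin λ_s = sin 19.50° × sin 316.4° = -0.23020, so δ = -13.309°.
cos H₀ = −tan(+28.2°) tan(-13.309°) = 0.1268, H₀ = 1.4436 rad.
Bracket: H₀ sin φ sin δ + cos φ cos δ sin H₀ = 1.4436×0.47255×-0.23020 + 0.88130×0.97314×0.99192 = -0.157036 + 0.850699 = 0.693663.
Q̄ = (S₀/π) × [bracket] = (1826/π) × 0.693663 = 403.2 W/m².

Q̄ ≈ 403 W/m²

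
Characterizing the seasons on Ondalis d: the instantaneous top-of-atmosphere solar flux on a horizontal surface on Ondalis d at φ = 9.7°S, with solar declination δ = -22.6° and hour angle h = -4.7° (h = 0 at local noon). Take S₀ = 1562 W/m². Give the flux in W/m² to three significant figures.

1.52e+03 W/m²

cos θ_z = sin φ sin δ + cos φ cos δ cos h = 0.064750 + 0.906951 = 0.971701.
Flux = S₀ · cos θ_z = 1562 × 0.971701 = 1518 W/m².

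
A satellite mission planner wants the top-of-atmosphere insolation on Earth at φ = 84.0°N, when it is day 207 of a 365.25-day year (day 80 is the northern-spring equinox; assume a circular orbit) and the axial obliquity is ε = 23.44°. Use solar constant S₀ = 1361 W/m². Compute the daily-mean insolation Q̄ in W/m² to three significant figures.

Solar longitude: λ_s = 360° × (207 − 80)/365.25 = 125.175°.
sin δ = sin 23.44° × sin 125.175° = 0.32515, so δ = +18.975°.
cos H₀ = −tan(+84.0°) tan(+18.975°) = -3.2714 ≤ −1 ⇒ polar day, H₀ = π.
Bracket: H₀ sin φ sin δ + cos φ cos δ sin H₀ = 3.1416×0.99452×0.32515 + 0.10453×0.94566×0.00000 = 1.015893 + 0.000000 = 1.015893.
Q̄ = (S₀/π) × [bracket] = (1361/π) × 1.015893 = 440.1 W/m².

Q̄ ≈ 440 W/m²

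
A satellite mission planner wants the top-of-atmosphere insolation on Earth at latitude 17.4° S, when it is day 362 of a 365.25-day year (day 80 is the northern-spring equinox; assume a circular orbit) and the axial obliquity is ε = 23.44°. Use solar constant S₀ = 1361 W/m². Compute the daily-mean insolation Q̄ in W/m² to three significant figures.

Solar longitude: λ_s = 360° × (362 − 80)/365.25 = 277.947°.
sin δ = sin 23.44° × sin 277.947° = -0.39397, so δ = -23.202°.
cos H₀ = −tan(-17.4°) tan(-23.202°) = -0.1343, H₀ = 1.7055 rad.
Bracket: H₀ sin φ sin δ + cos φ cos δ sin H₀ = 1.7055×-0.29904×-0.39397 + 0.95424×0.91912×0.99094 = 0.200930 + 0.869115 = 1.070045.
Q̄ = (S₀/π) × [bracket] = (1361/π) × 1.070045 = 463.6 W/m².

Q̄ ≈ 464 W/m²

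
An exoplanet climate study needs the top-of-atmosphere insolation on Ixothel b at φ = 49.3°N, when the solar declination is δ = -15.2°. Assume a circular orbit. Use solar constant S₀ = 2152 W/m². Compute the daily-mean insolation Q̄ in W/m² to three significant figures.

Q̄ ≈ 239 W/m²

cos H₀ = −tan(+49.3°) tan(-15.200°) = 0.3159, H₀ = 1.2494 rad.
Bracket: H₀ sin φ sin δ + cos φ cos δ sin H₀ = 1.2494×0.75813×-0.26219 + 0.65210×0.96502×0.94880 = -0.248348 + 0.597070 = 0.348722.
Q̄ = (S₀/π) × [bracket] = (2152/π) × 0.348722 = 238.9 W/m².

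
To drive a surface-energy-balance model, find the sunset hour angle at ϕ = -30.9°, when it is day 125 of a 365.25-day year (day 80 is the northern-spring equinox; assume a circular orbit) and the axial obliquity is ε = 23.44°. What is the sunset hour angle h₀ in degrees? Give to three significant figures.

h₀ = 80.0°

Solar longitude: L_s = 360° × (125 − 80)/365.25 = 44.353°.
sin δ = sin 23.44° × sin 44.353° = 0.27809, so δ = +16.146°.
cos h₀ = −tan ϕ · tan δ = −tan(-30.9°) × tan(+16.146°) = 0.1733, so h₀ = 1.3967 rad = 80.02°.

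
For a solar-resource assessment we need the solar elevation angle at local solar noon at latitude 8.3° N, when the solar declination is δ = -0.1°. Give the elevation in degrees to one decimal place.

At local noon the hour angle is zero, so the zenith angle equals |φ − δ| = |+8.3° − (-0.100°)| = 8.400°.
Elevation = 90° − 8.400° = 81.6°.

81.6°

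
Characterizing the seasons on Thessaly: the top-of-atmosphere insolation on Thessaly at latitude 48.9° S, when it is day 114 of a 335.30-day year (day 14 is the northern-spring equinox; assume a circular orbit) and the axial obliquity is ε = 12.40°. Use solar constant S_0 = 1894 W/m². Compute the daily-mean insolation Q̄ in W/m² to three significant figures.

Solar longitude: L_s = 360° × (114 − 14)/335.30 = 107.367°.
sin δ = sin 12.40° × sin 107.367° = 0.20495, so δ = +11.826°.
cos h₀ = −tan(-48.9°) tan(+11.826°) = 0.2400, h₀ = 1.3284 rad.
Bracket: h₀ sin ϕ sin δ + cos ϕ cos δ sin h₀ = 1.3284×-0.75356×0.20495 + 0.65738×0.97877×0.97077 = -0.205161 + 0.624617 = 0.419456.
Q̄ = (S_0/π) × [bracket] = (1894/π) × 0.419456 = 252.9 W/m².

Q̄ ≈ 253 W/m²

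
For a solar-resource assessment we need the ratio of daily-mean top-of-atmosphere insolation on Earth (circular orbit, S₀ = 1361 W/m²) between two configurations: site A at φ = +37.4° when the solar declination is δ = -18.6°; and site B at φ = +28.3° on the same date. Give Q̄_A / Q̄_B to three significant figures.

— Configuration A (φ=+37.4°):
cos H₀ = −tan(+37.4°) tan(-18.600°) = 0.2573, H₀ = 1.3106 rad.
Bracket: H₀ sin φ sin δ + cos φ cos δ sin H₀ = 1.3106×0.60738×-0.31896 + 0.79441×0.94777×0.96633 = -0.253902 + 0.727567 = 0.473665.
Q̄ = (S₀/π) × [bracket] = (1361/π) × 0.473665 = 205.20 W/m².
— Configuration B (φ=+28.3°):
cos H₀ = −tan(+28.3°) tan(-18.600°) = 0.1812, H₀ = 1.3886 rad.
Bracket: H₀ sin φ sin δ + cos φ cos δ sin H₀ = 1.3886×0.47409×-0.31896 + 0.88048×0.94777×0.98345 = -0.209978 + 0.820682 = 0.610704.
Q̄ = (S₀/π) × [bracket] = (1361/π) × 0.610704 = 264.57 W/m².
Ratio Q̄_A / Q̄_B = 205.20 / 264.57 = 0.7756.

Q̄_A / Q̄_B ≈ 0.776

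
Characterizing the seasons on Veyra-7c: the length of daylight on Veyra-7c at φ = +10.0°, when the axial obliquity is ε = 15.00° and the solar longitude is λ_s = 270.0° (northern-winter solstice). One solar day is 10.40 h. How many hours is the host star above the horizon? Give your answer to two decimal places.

Solar declination: sin δ = sin ε · sin λ_s = sin 15.00° × sin 270.0° = -0.25882, so δ = -15.000°.
cos H₀ = −tan φ · tan δ = −tan(+10.0°) × tan(-15.000°) = 0.0472, so H₀ = 1.5235 rad = 87.29°.
Daylight = 2H₀/(2π) × 10.40 h = (1.5235/π) × 10.40 = 5.04 h.

5.04 h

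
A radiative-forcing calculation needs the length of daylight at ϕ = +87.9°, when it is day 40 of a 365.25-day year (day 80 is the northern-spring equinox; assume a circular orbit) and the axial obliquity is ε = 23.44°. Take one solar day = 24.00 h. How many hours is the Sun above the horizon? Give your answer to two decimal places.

Solar longitude: L_s = 360° × (40 − 80)/365.25 = -39.425°, i.e. -39.425° + 360° = 320.575°.
sin δ = sin 23.44° × sin 320.575° = -0.25262, so δ = -14.633°.
cos h₀ = −tan ϕ · tan δ = 7.1204 ≥ 1, so the Sun never rises (polar night) and h₀ = 0.
Daylight = 2h₀/(2π) × 24.00 h = (0.0000/π) × 24.00 = 0.00 h.

0.00 h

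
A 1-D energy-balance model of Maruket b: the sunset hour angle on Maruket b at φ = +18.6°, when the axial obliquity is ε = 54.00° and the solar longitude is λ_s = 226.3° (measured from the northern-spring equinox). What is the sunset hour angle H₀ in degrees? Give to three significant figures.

Solar declination: sin δ = sin ε · sin λ_s = sin 54.00° × sin 226.3° = -0.58489, so δ = -35.795°.
cos H₀ = −tan φ · tan δ = −tan(+18.6°) × tan(-35.795°) = 0.2427, so H₀ = 1.3257 rad = 75.96°.

H₀ = 76.0°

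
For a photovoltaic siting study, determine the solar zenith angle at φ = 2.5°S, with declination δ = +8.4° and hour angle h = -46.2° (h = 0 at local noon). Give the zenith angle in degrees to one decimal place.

cos θ_z = sin φ sin δ + cos φ cos δ cos h = -0.006372 + 0.684066 = 0.677694.
θ_z = arccos(0.677694) = 47.3°.

θ_z = 47.3°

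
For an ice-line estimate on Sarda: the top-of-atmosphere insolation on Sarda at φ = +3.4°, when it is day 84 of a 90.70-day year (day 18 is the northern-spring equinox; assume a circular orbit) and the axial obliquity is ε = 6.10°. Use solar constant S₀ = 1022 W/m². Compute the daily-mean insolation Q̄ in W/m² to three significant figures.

Solar longitude: λ_s = 360° × (84 − 18)/90.70 = 261.963°.
sin δ = sin 6.10° × sin 261.963° = -0.10522, so δ = -6.040°.
cos H₀ = −tan(+3.4°) tan(-6.040°) = 0.0063, H₀ = 1.5645 rad.
Bracket: H₀ sin φ sin δ + cos φ cos δ sin H₀ = 1.5645×0.05931×-0.10522 + 0.99824×0.99445×0.99998 = -0.009763 + 0.992680 = 0.982917.
Q̄ = (S₀/π) × [bracket] = (1022/π) × 0.982917 = 319.8 W/m².

Q̄ ≈ 320 W/m²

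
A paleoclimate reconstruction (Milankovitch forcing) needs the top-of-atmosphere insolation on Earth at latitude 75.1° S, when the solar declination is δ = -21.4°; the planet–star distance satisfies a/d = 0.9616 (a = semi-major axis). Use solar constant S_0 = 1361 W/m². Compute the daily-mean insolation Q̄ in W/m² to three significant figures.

cos h₀ = −tan(-75.1°) tan(-21.400°) = -1.4729 ≤ −1 ⇒ polar day, h₀ = π.
Bracket: h₀ sin ϕ sin δ + cos ϕ cos δ sin h₀ = 3.1416×-0.96638×-0.36488 + 0.25713×0.93106×0.00000 = 1.107768 + 0.000000 = 1.107768.
Inverse-square distance factor (a/d)² = 0.9616² = 0.924675.
Q̄ = (S_0/π) × 0.924675 × [bracket] = (1361/π) × 0.924675 × 1.107768 = 443.8 W/m².

Q̄ ≈ 444 W/m²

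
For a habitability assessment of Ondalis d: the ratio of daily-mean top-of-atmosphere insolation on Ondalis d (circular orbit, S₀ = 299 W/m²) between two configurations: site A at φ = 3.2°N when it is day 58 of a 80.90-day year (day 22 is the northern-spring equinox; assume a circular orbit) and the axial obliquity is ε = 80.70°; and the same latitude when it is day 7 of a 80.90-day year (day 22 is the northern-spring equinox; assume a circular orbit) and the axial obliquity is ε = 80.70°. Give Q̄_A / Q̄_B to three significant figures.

Q̄_A / Q̄_B ≈ 2.82

— Configuration A (φ=+3.2°):
Solar longitude: λ_s = 360° × (58 − 22)/80.90 = 160.198°.
sin δ = sin 80.70° × sin 160.198° = 0.33432, so δ = +19.531°.
cos H₀ = −tan(+3.2°) tan(+19.531°) = -0.0198, H₀ = 1.5906 rad.
Bracket: H₀ sin φ sin δ + cos φ cos δ sin H₀ = 1.5906×0.05582×0.33432 + 0.99844×0.94246×0.99980 = 0.029683 + 0.940802 = 0.970485.
Q̄ = (S₀/π) × [bracket] = (299/π) × 0.970485 = 92.366 W/m².
— Configuration B (φ=+3.2°):
Solar longitude: λ_s = 360° × (7 − 22)/80.90 = -66.749°, i.e. -66.749° + 360° = 293.251°.
sin δ = sin 80.70° × sin 293.251° = -0.90671, so δ = -65.054°.
cos H₀ = −tan(+3.2°) tan(-65.054°) = 0.1202, H₀ = 1.4503 rad.
Bracket: H₀ sin φ sin δ + cos φ cos δ sin H₀ = 1.4503×0.05582×-0.90671 + 0.99844×0.42176×0.99275 = -0.073403 + 0.418049 = 0.344646.
Q̄ = (S₀/π) × [bracket] = (299/π) × 0.344646 = 32.802 W/m².
Ratio Q̄_A / Q̄_B = 92.366 / 32.802 = 2.816.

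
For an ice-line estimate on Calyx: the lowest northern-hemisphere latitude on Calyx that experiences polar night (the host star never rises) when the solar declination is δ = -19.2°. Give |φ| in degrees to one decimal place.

Polar night requires cos H₀ = −tan φ tan δ ≥ 1, i.e. tan φ tan δ ≤ −1.
The boundary is |tan φ| · |tan δ| = 1, so |φ| = 90° − |δ| = 90° − 19.2° = 70.8° in the northern hemisphere.

|φ| = 70.8°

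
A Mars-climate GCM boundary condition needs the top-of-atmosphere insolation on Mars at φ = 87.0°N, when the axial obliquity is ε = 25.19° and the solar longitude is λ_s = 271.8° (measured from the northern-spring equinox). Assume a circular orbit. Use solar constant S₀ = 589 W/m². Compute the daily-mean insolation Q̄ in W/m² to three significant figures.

Solar declination: sin δ = sin ε · sin λ_s = sin 25.19° × sin 271.8° = -0.42541, so δ = -25.177°.
cos H₀ = −tan(+87.0°) tan(-25.177°) = 8.9694 ≥ 1 ⇒ polar night, H₀ = 0 and Q̄ = 0.

Q̄ ≈ 0.00 W/m²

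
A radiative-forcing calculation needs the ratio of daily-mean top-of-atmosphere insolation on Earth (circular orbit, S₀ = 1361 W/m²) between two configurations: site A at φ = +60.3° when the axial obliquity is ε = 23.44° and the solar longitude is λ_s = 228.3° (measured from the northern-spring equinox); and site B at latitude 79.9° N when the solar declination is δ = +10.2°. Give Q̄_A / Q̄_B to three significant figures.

— Configuration A (φ=+60.3°):
Solar declination: sin δ = sin ε · sin λ_s = sin 23.44° × sin 228.3° = -0.29700, so δ = -17.278°.
cos H₀ = −tan(+60.3°) tan(-17.278°) = 0.5453, H₀ = 0.9940 rad.
Bracket: H₀ sin φ sin δ + cos φ cos δ sin H₀ = 0.9940×0.86863×-0.29700 + 0.49546×0.95488×0.83823 = -0.256435 + 0.396571 = 0.140136.
Q̄ = (S₀/π) × [bracket] = (1361/π) × 0.140136 = 60.710 W/m².
— Configuration B (φ=+79.9°):
cos H₀ = −tan(+79.9°) tan(+10.200°) = -1.0101 ≤ −1 ⇒ polar day, H₀ = π.
Bracket: H₀ sin φ sin δ + cos φ cos δ sin H₀ = 3.1416×0.98450×0.17708 + 0.17537×0.98420×0.00000 = 0.547692 + 0.000000 = 0.547692.
Q̄ = (S₀/π) × [bracket] = (1361/π) × 0.547692 = 237.27 W/m².
Ratio Q̄_A / Q̄_B = 60.710 / 237.27 = 0.2559.

Q̄_A / Q̄_B ≈ 0.256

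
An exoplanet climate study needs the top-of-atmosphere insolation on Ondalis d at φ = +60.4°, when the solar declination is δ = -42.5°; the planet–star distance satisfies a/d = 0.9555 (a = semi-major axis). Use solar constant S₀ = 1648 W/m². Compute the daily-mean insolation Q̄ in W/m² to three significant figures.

Q̄ ≈ 0.00 W/m²

cos H₀ = −tan(+60.4°) tan(-42.500°) = 1.6130 ≥ 1 ⇒ polar night, H₀ = 0 and Q̄ = 0.
Inverse-square distance factor (a/d)² = 0.9555² = 0.912980.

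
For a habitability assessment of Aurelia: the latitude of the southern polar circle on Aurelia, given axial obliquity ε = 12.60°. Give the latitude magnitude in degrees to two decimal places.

77.40°

The polar circle is the lowest latitude that experiences at least one full rotation of continuous darkness at the northern-summer solstice; it lies at |ϕ| = 90° − ε = 90° − 12.60° = 77.40°.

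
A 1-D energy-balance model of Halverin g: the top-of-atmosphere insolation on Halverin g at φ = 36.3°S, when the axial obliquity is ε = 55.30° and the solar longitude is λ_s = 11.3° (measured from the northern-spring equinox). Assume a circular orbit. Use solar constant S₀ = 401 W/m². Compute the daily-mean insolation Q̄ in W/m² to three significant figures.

Q̄ ≈ 83.1 W/m²

Solar declination: sin δ = sin ε · sin λ_s = sin 55.30° × sin 11.3° = 0.16110, so δ = +9.271°.
cos H₀ = −tan(-36.3°) tan(+9.271°) = 0.1199, H₀ = 1.4506 rad.
Bracket: H₀ sin φ sin δ + cos φ cos δ sin H₀ = 1.4506×-0.59201×0.16110 + 0.80593×0.98694×0.99279 = -0.138348 + 0.789670 = 0.651322.
Q̄ = (S₀/π) × [bracket] = (401/π) × 0.651322 = 83.14 W/m².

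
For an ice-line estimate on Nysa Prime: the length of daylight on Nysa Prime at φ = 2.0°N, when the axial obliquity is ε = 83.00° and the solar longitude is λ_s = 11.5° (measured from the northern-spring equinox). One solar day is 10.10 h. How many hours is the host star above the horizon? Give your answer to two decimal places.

Solar declination: sin δ = sin ε · sin λ_s = sin 83.00° × sin 11.5° = 0.19788, so δ = +11.413°.
cos H₀ = −tan φ · tan δ = −tan(+2.0°) × tan(+11.413°) = -0.0070, so H₀ = 1.5778 rad = 90.40°.
Daylight = 2H₀/(2π) × 10.10 h = (1.5778/π) × 10.10 = 5.07 h.

5.07 h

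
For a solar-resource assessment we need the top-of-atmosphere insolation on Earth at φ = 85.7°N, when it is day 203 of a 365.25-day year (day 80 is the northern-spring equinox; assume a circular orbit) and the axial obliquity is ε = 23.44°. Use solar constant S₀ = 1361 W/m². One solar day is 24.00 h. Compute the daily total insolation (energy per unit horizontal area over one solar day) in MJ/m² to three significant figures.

Solar longitude: λ_s = 360° × (203 − 80)/365.25 = 121.232°.
sin δ = sin 23.44° × sin 121.232° = 0.34014, so δ = +19.885°.
cos H₀ = −tan(+85.7°) tan(+19.885°) = -4.8105 ≤ −1 ⇒ polar day, H₀ = π.
Bracket: H₀ sin φ sin δ + cos φ cos δ sin H₀ = 3.1416×0.99719×0.34014 + 0.07498×0.94038×0.00000 = 1.065581 + 0.000000 = 1.065581.
Q̄ = (S₀/π) × [bracket] = (1361/π) × 1.065581 = 461.63 W/m².
Daily total = Q̄ × 24.00 h × 3600 s/h = 461.63 × 24.00 × 3600 / 10⁶ = 39.88 MJ/m².

39.9 MJ/m²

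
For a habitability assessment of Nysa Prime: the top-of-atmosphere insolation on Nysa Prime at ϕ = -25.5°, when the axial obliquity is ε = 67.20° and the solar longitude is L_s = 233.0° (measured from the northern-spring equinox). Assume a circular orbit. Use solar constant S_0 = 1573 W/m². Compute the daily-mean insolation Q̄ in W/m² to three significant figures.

Q̄ ≈ 597 W/m²

Solar declination: sin δ = sin ε · sin L_s = sin 67.20° × sin 233.0° = -0.73623, so δ = -47.411°.
cos h₀ = −tan(-25.5°) tan(-47.411°) = -0.5189, h₀ = 2.1164 rad.
Bracket: h₀ sin ϕ sin δ + cos ϕ cos δ sin h₀ = 2.1164×-0.43051×-0.73623 + 0.90259×0.67673×0.85483 = 0.670802 + 0.522138 = 1.192940.
Q̄ = (S_0/π) × [bracket] = (1573/π) × 1.192940 = 597.3 W/m².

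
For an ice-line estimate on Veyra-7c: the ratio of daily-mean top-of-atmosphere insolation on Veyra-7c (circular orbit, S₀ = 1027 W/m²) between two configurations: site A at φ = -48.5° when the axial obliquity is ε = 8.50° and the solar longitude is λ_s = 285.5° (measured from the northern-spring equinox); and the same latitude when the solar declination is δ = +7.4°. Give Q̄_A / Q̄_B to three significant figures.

— Configuration A (φ=-48.5°):
Solar declination: sin δ = sin ε · sin λ_s = sin 8.50° × sin 285.5° = -0.14243, so δ = -8.189°.
cos H₀ = −tan(-48.5°) tan(-8.189°) = -0.1627, H₀ = 1.7342 rad.
Bracket: H₀ sin φ sin δ + cos φ cos δ sin H₀ = 1.7342×-0.74896×-0.14243 + 0.66262×0.98980×0.98668 = 0.184995 + 0.647125 = 0.832120.
Q̄ = (S₀/π) × [bracket] = (1027/π) × 0.832120 = 272.02 W/m².
— Configuration B (φ=-48.5°):
cos H₀ = −tan(-48.5°) tan(+7.400°) = 0.1468, H₀ = 1.4235 rad.
Bracket: H₀ sin φ sin δ + cos φ cos δ sin H₀ = 1.4235×-0.74896×0.12880 + 0.66262×0.99167×0.98917 = -0.137319 + 0.649984 = 0.512665.
Q̄ = (S₀/π) × [bracket] = (1027/π) × 0.512665 = 167.59 W/m².
Ratio Q̄_A / Q̄_B = 272.02 / 167.59 = 1.623.

Q̄_A / Q̄_B ≈ 1.62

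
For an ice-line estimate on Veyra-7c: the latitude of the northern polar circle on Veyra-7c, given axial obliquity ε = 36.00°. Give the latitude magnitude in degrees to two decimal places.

54.00°

The polar circle is the lowest latitude that experiences at least one full rotation of continuous daylight at the northern-summer solstice; it lies at |φ| = 90° − ε = 90° − 36.00° = 54.00°.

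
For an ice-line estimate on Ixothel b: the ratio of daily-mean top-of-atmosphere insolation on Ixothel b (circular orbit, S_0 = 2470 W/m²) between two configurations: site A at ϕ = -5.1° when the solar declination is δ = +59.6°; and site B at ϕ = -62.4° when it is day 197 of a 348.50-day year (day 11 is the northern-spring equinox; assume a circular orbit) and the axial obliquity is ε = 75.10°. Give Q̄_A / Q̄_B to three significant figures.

— Configuration A (ϕ=-5.1°):
cos h₀ = −tan(-5.1°) tan(+59.600°) = 0.1521, h₀ = 1.4181 rad.
Bracket: h₀ sin ϕ sin δ + cos ϕ cos δ sin h₀ = 1.4181×-0.08889×0.86251 + 0.99604×0.50603×0.98836 = -0.108724 + 0.498159 = 0.389435.
Q̄ = (S_0/π) × [bracket] = (2470/π) × 0.389435 = 306.18 W/m².
— Configuration B (ϕ=-62.4°):
Solar longitude: L_s = 360° × (197 − 11)/348.50 = 192.138°.
sin δ = sin 75.10° × sin 192.138° = -0.20319, so δ = -11.724°.
cos h₀ = −tan(-62.4°) tan(-11.724°) = -0.3970, h₀ = 1.9790 rad.
Bracket: h₀ sin ϕ sin δ + cos ϕ cos δ sin h₀ = 1.9790×-0.88620×-0.20319 + 0.46330×0.97914×0.91784 = 0.356353 + 0.416365 = 0.772718.
Q̄ = (S_0/π) × [bracket] = (2470/π) × 0.772718 = 607.53 W/m².
Ratio Q̄_A / Q̄_B = 306.18 / 607.53 = 0.5040.

Q̄_A / Q̄_B ≈ 0.504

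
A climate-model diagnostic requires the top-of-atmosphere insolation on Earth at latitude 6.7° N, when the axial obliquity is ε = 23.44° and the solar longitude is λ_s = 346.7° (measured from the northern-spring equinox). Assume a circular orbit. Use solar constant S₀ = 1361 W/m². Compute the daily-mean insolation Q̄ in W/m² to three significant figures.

Solar declination: sin δ = sin ε · sin λ_s = sin 23.44° × sin 346.7° = -0.09151, so δ = -5.251°.
cos H₀ = −tan(+6.7°) tan(-5.251°) = 0.0108, H₀ = 1.5600 rad.
Bracket: H₀ sin φ sin δ + cos φ cos δ sin H₀ = 1.5600×0.11667×-0.09151 + 0.99317×0.99580×0.99994 = -0.016655 + 0.988939 = 0.972284.
Q̄ = (S₀/π) × [bracket] = (1361/π) × 0.972284 = 421.2 W/m².

Q̄ ≈ 421 W/m²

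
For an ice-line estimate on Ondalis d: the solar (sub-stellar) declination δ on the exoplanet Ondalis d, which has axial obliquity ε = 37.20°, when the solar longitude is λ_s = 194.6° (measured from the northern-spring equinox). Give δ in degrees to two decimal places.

δ = -8.77°

sin δ = sin ε · sin λ_s = sin 37.20° × sin 194.6° = -0.152401.
δ = arcsin(-0.152401) = -8.77°.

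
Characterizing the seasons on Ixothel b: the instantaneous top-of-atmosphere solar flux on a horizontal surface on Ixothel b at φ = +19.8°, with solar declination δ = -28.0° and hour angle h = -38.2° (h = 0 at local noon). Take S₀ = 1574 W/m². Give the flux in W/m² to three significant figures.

cos θ_z = sin φ sin δ + cos φ cos δ cos h = -0.159028 + 0.652849 = 0.493821.
Flux = S₀ · cos θ_z = 1574 × 0.493821 = 777.3 W/m².

777 W/m²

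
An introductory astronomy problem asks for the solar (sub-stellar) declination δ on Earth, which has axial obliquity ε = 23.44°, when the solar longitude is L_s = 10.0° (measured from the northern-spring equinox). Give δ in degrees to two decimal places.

sin δ = sin ε · sin L_s = sin 23.44° × sin 10.0° = 0.069075.
δ = arcsin(0.069075) = +3.96°.

δ = +3.96°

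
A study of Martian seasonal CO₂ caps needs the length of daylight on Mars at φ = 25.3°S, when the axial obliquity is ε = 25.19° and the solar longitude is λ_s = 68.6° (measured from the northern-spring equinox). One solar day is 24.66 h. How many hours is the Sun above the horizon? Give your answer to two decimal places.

10.72 h

Solar declination: sin δ = sin ε · sin λ_s = sin 25.19° × sin 68.6° = 0.39628, so δ = +23.346°.
cos H₀ = −tan φ · tan δ = −tan(-25.3°) × tan(+23.346°) = 0.2040, so H₀ = 1.3653 rad = 78.23°.
Daylight = 2H₀/(2π) × 24.66 h = (1.3653/π) × 24.66 = 10.72 h.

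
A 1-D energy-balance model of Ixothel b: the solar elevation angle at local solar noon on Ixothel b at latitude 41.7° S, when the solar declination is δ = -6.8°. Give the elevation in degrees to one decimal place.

55.1°

At local noon the hour angle is zero, so the zenith angle equals |φ − δ| = |-41.7° − (-6.800°)| = 34.900°.
Elevation = 90° − 34.900° = 55.1°.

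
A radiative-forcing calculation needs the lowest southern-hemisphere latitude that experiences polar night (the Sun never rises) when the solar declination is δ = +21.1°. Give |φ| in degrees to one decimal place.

Polar night requires cos H₀ = −tan φ tan δ ≥ 1, i.e. tan φ tan δ ≤ −1.
The boundary is |tan φ| · |tan δ| = 1, so |φ| = 90° − |δ| = 90° − 21.1° = 68.9° in the southern hemisphere.

|φ| = 68.9°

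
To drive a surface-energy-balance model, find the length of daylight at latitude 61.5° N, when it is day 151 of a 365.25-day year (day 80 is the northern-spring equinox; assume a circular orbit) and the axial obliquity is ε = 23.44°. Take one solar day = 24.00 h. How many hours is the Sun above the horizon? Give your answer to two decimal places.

18.39 h

Solar longitude: λ_s = 360° × (151 − 80)/365.25 = 69.979°.
sin δ = sin 23.44° × sin 69.979° = 0.37375, so δ = +21.947°.
cos H₀ = −tan φ · tan δ = −tan(+61.5°) × tan(+21.947°) = -0.7421, so H₀ = 2.4071 rad = 137.91°.
Daylight = 2H₀/(2π) × 24.00 h = (2.4071/π) × 24.00 = 18.39 h.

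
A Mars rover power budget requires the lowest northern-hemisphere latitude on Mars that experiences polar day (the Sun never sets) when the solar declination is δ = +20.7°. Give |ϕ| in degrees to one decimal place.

|ϕ| = 69.3°

Polar day requires cos h₀ = −tan ϕ tan δ ≤ −1, i.e. tan ϕ tan δ ≥ 1.
The boundary is |tan ϕ| · |tan δ| = 1, so |ϕ| = 90° − |δ| = 90° − 20.7° = 69.3° in the northern hemisphere.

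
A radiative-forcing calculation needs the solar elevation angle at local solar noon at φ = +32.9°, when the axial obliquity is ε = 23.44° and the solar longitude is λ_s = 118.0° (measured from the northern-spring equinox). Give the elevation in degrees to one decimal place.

Solar declination: sin δ = sin ε · sin λ_s = sin 23.44° × sin 118.0° = 0.35123, so δ = +20.562°.
At local noon the hour angle is zero, so the zenith angle equals |φ − δ| = |+32.9° − (+20.562°)| = 12.338°.
Elevation = 90° − 12.338° = 77.7°.

77.7°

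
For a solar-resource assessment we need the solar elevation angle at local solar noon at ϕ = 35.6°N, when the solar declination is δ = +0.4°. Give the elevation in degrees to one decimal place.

At local noon the hour angle is zero, so the zenith angle equals |ϕ − δ| = |+35.6° − (+0.400°)| = 35.200°.
Elevation = 90° − 35.200° = 54.8°.

54.8°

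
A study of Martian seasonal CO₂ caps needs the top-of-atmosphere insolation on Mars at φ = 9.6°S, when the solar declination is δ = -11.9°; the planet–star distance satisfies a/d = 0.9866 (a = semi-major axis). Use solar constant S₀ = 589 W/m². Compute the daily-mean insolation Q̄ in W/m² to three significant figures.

Q̄ ≈ 186 W/m²

cos H₀ = −tan(-9.6°) tan(-11.900°) = -0.0356, H₀ = 1.6064 rad.
Bracket: H₀ sin φ sin δ + cos φ cos δ sin H₀ = 1.6064×-0.16677×-0.20620 + 0.98600×0.97851×0.99936 = 0.055241 + 0.964193 = 1.019434.
Inverse-square distance factor (a/d)² = 0.9866² = 0.973380.
Q̄ = (S₀/π) × 0.973380 × [bracket] = (589/π) × 0.973380 × 1.019434 = 186.0 W/m².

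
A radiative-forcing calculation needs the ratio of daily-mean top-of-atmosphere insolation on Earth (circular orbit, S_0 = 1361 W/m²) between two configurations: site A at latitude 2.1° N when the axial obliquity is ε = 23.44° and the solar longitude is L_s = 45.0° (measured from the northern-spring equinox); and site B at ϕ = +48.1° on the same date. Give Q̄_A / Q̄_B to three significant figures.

Q̄_A / Q̄_B ≈ 0.971

— Configuration A (ϕ=+2.1°):
Solar declination: sin δ = sin ε · sin L_s = sin 23.44° × sin 45.0° = 0.28128, so δ = +16.337°.
cos h₀ = −tan(+2.1°) tan(+16.337°) = -0.0107, h₀ = 1.5815 rad.
Bracket: h₀ sin ϕ sin δ + cos ϕ cos δ sin h₀ = 1.5815×0.03664×0.28128 + 0.99933×0.95963×0.99994 = 0.016299 + 0.958930 = 0.975229.
Q̄ = (S_0/π) × [bracket] = (1361/π) × 0.975229 = 422.49 W/m².
— Configuration B (ϕ=+48.1°):
cos h₀ = −tan(+48.1°) tan(+16.337°) = -0.3267, h₀ = 1.9036 rad.
Bracket: h₀ sin ϕ sin δ + cos ϕ cos δ sin h₀ = 1.9036×0.74431×0.28128 + 0.66783×0.95963×0.94514 = 0.398537 + 0.605712 = 1.004249.
Q̄ = (S_0/π) × [bracket] = (1361/π) × 1.004249 = 435.06 W/m².
Ratio Q̄_A / Q̄_B = 422.49 / 435.06 = 0.9711.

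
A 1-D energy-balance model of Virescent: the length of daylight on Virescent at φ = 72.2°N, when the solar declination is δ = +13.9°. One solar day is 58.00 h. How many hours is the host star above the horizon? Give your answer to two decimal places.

cos H₀ = −tan φ · tan δ = −tan(+72.2°) × tan(+13.900°) = -0.7708, so H₀ = 2.4509 rad = 140.43°.
Daylight = 2H₀/(2π) × 58.00 h = (2.4509/π) × 58.00 = 45.25 h.

45.25 h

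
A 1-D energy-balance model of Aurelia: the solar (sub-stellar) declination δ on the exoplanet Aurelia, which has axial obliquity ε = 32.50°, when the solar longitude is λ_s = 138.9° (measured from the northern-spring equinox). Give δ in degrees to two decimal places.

sin δ = sin ε · sin λ_s = sin 32.50° × sin 138.9° = 0.353207.
δ = arcsin(0.353207) = +20.68°.

δ = +20.68°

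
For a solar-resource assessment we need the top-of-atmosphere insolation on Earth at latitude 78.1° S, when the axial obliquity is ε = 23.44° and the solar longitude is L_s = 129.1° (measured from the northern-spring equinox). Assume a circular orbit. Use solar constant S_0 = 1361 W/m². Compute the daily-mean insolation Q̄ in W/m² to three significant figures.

Q̄ ≈ 0.00 W/m²

Solar declination: sin δ = sin ε · sin L_s = sin 23.44° × sin 129.1° = 0.30870, so δ = +17.981°.
cos h₀ = −tan(-78.1°) tan(+17.981°) = 1.5401 ≥ 1 ⇒ polar night, h₀ = 0 and Q̄ = 0.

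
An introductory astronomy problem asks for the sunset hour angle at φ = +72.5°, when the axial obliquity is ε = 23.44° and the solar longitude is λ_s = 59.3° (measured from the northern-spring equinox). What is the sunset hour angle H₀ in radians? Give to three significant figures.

Solar declination: sin δ = sin ε · sin λ_s = sin 23.44° × sin 59.3° = 0.34204, so δ = +20.001°.
Sunrise equation: cos H₀ = −tan φ · tan δ = -1.1544 ≤ −1, so the Sun never sets (polar day) and H₀ = π.

H₀ = 3.14 rad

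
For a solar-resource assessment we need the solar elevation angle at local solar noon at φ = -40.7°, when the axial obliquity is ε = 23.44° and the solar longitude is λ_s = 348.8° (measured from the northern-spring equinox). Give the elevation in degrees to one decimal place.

53.7°

Solar declination: sin δ = sin ε · sin λ_s = sin 23.44° × sin 348.8° = -0.07726, so δ = -4.431°.
At local noon the hour angle is zero, so the zenith angle equals |φ − δ| = |-40.7° − (-4.431°)| = 36.269°.
Elevation = 90° − 36.269° = 53.7°.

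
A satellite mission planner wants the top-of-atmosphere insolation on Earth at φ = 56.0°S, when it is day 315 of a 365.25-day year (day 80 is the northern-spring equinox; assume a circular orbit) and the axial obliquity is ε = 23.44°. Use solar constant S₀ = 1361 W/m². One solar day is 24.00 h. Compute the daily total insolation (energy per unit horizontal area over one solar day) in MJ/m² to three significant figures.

37.5 MJ/m²

Solar longitude: λ_s = 360° × (315 − 80)/365.25 = 231.622°.
sin δ = sin 23.44° × sin 231.622° = -0.31184, so δ = -18.170°.
cos H₀ = −tan(-56.0°) tan(-18.170°) = -0.4866, H₀ = 2.0790 rad.
Bracket: H₀ sin φ sin δ + cos φ cos δ sin H₀ = 2.0790×-0.82904×-0.31184 + 0.55919×0.95013×0.87363 = 0.537479 + 0.464162 = 1.001641.
Q̄ = (S₀/π) × [bracket] = (1361/π) × 1.001641 = 433.93 W/m².
Daily total = Q̄ × 24.00 h × 3600 s/h = 433.93 × 24.00 × 3600 / 10⁶ = 37.49 MJ/m².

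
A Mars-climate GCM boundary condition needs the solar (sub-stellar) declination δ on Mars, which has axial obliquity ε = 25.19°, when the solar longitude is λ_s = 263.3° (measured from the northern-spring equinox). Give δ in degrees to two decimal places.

sin δ = sin ε · sin λ_s = sin 25.19° × sin 263.3° = -0.422715.
δ = arcsin(-0.422715) = -25.01°.

δ = -25.01°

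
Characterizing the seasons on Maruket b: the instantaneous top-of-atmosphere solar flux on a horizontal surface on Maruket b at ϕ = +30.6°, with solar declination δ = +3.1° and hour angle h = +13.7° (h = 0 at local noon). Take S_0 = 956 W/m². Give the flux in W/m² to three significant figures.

825 W/m²

cos θ_z = sin ϕ sin δ + cos ϕ cos δ cos h = 0.027528 + 0.835029 = 0.862557.
Flux = S_0 · cos θ_z = 956 × 0.862557 = 824.6 W/m².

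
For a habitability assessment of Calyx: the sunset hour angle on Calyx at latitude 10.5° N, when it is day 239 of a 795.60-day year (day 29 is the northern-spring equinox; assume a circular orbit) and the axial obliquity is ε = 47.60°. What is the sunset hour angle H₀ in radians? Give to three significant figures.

Solar longitude: λ_s = 360° × (239 − 29)/795.60 = 95.023°.
sin δ = sin 47.60° × sin 95.023° = 0.73562, so δ = +47.360°.
cos H₀ = −tan φ · tan δ = −tan(+10.5°) × tan(+47.360°) = -0.2013, so H₀ = 1.7735 rad = 101.61°.

H₀ = 1.77 rad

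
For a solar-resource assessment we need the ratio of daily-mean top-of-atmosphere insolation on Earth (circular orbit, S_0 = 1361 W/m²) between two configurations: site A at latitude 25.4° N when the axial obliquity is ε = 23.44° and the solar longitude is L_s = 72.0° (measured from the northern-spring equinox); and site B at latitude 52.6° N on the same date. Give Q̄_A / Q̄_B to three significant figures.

— Configuration A (ϕ=+25.4°):
Solar declination: sin δ = sin ε · sin L_s = sin 23.44° × sin 72.0° = 0.37832, so δ = +22.230°.
cos h₀ = −tan(+25.4°) tan(+22.230°) = -0.1941, h₀ = 1.7661 rad.
Bracket: h₀ sin ϕ sin δ + cos ϕ cos δ sin h₀ = 1.7661×0.42894×0.37832 + 0.90334×0.92568×0.98099 = 0.286597 + 0.820308 = 1.106905.
Q̄ = (S_0/π) × [bracket] = (1361/π) × 1.106905 = 479.53 W/m².
— Configuration B (ϕ=+52.6°):
cos h₀ = −tan(+52.6°) tan(+22.230°) = -0.5346, h₀ = 2.1348 rad.
Bracket: h₀ sin ϕ sin δ + cos ϕ cos δ sin h₀ = 2.1348×0.79441×0.37832 + 0.60738×0.92568×0.84514 = 0.641595 + 0.475171 = 1.116766.
Q̄ = (S_0/π) × [bracket] = (1361/π) × 1.116766 = 483.81 W/m².
Ratio Q̄_A / Q̄_B = 479.53 / 483.81 = 0.9912.

Q̄_A / Q̄_B ≈ 0.991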